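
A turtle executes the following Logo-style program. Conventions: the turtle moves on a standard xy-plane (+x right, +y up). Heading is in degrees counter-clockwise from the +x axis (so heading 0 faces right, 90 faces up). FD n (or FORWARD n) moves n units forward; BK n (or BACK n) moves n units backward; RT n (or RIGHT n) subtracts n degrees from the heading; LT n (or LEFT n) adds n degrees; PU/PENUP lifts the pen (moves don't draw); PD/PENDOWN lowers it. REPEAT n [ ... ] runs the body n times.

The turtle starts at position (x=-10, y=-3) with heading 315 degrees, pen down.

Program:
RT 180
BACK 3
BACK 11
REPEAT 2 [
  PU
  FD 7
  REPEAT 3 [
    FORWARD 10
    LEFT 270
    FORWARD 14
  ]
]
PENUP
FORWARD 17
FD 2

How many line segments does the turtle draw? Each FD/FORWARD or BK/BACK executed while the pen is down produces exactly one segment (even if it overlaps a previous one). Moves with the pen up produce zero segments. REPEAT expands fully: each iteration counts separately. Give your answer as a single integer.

Answer: 2

Derivation:
Executing turtle program step by step:
Start: pos=(-10,-3), heading=315, pen down
RT 180: heading 315 -> 135
BK 3: (-10,-3) -> (-7.879,-5.121) [heading=135, draw]
BK 11: (-7.879,-5.121) -> (-0.101,-12.899) [heading=135, draw]
REPEAT 2 [
  -- iteration 1/2 --
  PU: pen up
  FD 7: (-0.101,-12.899) -> (-5.05,-7.95) [heading=135, move]
  REPEAT 3 [
    -- iteration 1/3 --
    FD 10: (-5.05,-7.95) -> (-12.121,-0.879) [heading=135, move]
    LT 270: heading 135 -> 45
    FD 14: (-12.121,-0.879) -> (-2.222,9.021) [heading=45, move]
    -- iteration 2/3 --
    FD 10: (-2.222,9.021) -> (4.849,16.092) [heading=45, move]
    LT 270: heading 45 -> 315
    FD 14: (4.849,16.092) -> (14.749,6.192) [heading=315, move]
    -- iteration 3/3 --
    FD 10: (14.749,6.192) -> (21.82,-0.879) [heading=315, move]
    LT 270: heading 315 -> 225
    FD 14: (21.82,-0.879) -> (11.92,-10.778) [heading=225, move]
  ]
  -- iteration 2/2 --
  PU: pen up
  FD 7: (11.92,-10.778) -> (6.971,-15.728) [heading=225, move]
  REPEAT 3 [
    -- iteration 1/3 --
    FD 10: (6.971,-15.728) -> (-0.101,-22.799) [heading=225, move]
    LT 270: heading 225 -> 135
    FD 14: (-0.101,-22.799) -> (-10,-12.899) [heading=135, move]
    -- iteration 2/3 --
    FD 10: (-10,-12.899) -> (-17.071,-5.828) [heading=135, move]
    LT 270: heading 135 -> 45
    FD 14: (-17.071,-5.828) -> (-7.172,4.071) [heading=45, move]
    -- iteration 3/3 --
    FD 10: (-7.172,4.071) -> (-0.101,11.142) [heading=45, move]
    LT 270: heading 45 -> 315
    FD 14: (-0.101,11.142) -> (9.799,1.243) [heading=315, move]
  ]
]
PU: pen up
FD 17: (9.799,1.243) -> (21.82,-10.778) [heading=315, move]
FD 2: (21.82,-10.778) -> (23.234,-12.192) [heading=315, move]
Final: pos=(23.234,-12.192), heading=315, 2 segment(s) drawn
Segments drawn: 2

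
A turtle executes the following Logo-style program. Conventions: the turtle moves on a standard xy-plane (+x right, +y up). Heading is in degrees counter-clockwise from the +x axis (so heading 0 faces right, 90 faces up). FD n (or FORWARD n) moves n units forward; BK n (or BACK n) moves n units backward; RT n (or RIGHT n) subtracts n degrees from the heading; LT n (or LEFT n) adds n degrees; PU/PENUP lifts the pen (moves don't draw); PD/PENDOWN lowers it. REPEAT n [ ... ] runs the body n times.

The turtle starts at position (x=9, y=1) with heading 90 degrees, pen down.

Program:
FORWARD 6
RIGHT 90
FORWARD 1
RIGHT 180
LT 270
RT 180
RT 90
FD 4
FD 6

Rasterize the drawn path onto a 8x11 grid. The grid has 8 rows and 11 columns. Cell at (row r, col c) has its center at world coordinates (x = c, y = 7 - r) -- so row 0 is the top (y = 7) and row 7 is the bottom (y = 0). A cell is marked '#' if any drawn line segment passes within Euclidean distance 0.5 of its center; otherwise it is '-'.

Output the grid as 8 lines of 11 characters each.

Segment 0: (9,1) -> (9,7)
Segment 1: (9,7) -> (10,7)
Segment 2: (10,7) -> (6,7)
Segment 3: (6,7) -> (0,7)

Answer: ###########
---------#-
---------#-
---------#-
---------#-
---------#-
---------#-
-----------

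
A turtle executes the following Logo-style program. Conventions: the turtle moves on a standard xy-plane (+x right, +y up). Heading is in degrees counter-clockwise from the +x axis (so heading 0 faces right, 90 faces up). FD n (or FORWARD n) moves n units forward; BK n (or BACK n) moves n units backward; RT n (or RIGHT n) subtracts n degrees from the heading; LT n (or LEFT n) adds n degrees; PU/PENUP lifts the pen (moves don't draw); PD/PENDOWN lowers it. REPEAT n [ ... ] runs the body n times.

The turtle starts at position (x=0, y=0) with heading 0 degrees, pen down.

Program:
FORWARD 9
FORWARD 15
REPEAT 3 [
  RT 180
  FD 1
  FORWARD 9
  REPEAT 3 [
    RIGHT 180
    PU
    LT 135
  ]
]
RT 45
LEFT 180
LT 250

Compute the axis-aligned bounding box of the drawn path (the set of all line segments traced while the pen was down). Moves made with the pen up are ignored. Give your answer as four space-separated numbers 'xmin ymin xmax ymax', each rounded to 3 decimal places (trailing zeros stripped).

Executing turtle program step by step:
Start: pos=(0,0), heading=0, pen down
FD 9: (0,0) -> (9,0) [heading=0, draw]
FD 15: (9,0) -> (24,0) [heading=0, draw]
REPEAT 3 [
  -- iteration 1/3 --
  RT 180: heading 0 -> 180
  FD 1: (24,0) -> (23,0) [heading=180, draw]
  FD 9: (23,0) -> (14,0) [heading=180, draw]
  REPEAT 3 [
    -- iteration 1/3 --
    RT 180: heading 180 -> 0
    PU: pen up
    LT 135: heading 0 -> 135
    -- iteration 2/3 --
    RT 180: heading 135 -> 315
    PU: pen up
    LT 135: heading 315 -> 90
    -- iteration 3/3 --
    RT 180: heading 90 -> 270
    PU: pen up
    LT 135: heading 270 -> 45
  ]
  -- iteration 2/3 --
  RT 180: heading 45 -> 225
  FD 1: (14,0) -> (13.293,-0.707) [heading=225, move]
  FD 9: (13.293,-0.707) -> (6.929,-7.071) [heading=225, move]
  REPEAT 3 [
    -- iteration 1/3 --
    RT 180: heading 225 -> 45
    PU: pen up
    LT 135: heading 45 -> 180
    -- iteration 2/3 --
    RT 180: heading 180 -> 0
    PU: pen up
    LT 135: heading 0 -> 135
    -- iteration 3/3 --
    RT 180: heading 135 -> 315
    PU: pen up
    LT 135: heading 315 -> 90
  ]
  -- iteration 3/3 --
  RT 180: heading 90 -> 270
  FD 1: (6.929,-7.071) -> (6.929,-8.071) [heading=270, move]
  FD 9: (6.929,-8.071) -> (6.929,-17.071) [heading=270, move]
  REPEAT 3 [
    -- iteration 1/3 --
    RT 180: heading 270 -> 90
    PU: pen up
    LT 135: heading 90 -> 225
    -- iteration 2/3 --
    RT 180: heading 225 -> 45
    PU: pen up
    LT 135: heading 45 -> 180
    -- iteration 3/3 --
    RT 180: heading 180 -> 0
    PU: pen up
    LT 135: heading 0 -> 135
  ]
]
RT 45: heading 135 -> 90
LT 180: heading 90 -> 270
LT 250: heading 270 -> 160
Final: pos=(6.929,-17.071), heading=160, 4 segment(s) drawn

Segment endpoints: x in {0, 9, 14, 23, 24}, y in {0, 0, 0}
xmin=0, ymin=0, xmax=24, ymax=0

Answer: 0 0 24 0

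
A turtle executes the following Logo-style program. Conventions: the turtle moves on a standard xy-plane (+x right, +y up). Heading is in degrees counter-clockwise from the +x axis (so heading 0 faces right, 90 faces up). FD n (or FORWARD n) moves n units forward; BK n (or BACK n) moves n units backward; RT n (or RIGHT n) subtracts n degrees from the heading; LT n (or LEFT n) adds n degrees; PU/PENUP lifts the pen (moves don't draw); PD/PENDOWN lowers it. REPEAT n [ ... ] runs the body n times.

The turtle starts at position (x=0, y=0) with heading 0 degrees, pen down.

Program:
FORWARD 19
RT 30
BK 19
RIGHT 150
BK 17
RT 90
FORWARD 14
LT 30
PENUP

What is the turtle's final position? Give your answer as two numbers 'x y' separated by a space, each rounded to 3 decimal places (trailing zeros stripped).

Executing turtle program step by step:
Start: pos=(0,0), heading=0, pen down
FD 19: (0,0) -> (19,0) [heading=0, draw]
RT 30: heading 0 -> 330
BK 19: (19,0) -> (2.546,9.5) [heading=330, draw]
RT 150: heading 330 -> 180
BK 17: (2.546,9.5) -> (19.546,9.5) [heading=180, draw]
RT 90: heading 180 -> 90
FD 14: (19.546,9.5) -> (19.546,23.5) [heading=90, draw]
LT 30: heading 90 -> 120
PU: pen up
Final: pos=(19.546,23.5), heading=120, 4 segment(s) drawn

Answer: 19.546 23.5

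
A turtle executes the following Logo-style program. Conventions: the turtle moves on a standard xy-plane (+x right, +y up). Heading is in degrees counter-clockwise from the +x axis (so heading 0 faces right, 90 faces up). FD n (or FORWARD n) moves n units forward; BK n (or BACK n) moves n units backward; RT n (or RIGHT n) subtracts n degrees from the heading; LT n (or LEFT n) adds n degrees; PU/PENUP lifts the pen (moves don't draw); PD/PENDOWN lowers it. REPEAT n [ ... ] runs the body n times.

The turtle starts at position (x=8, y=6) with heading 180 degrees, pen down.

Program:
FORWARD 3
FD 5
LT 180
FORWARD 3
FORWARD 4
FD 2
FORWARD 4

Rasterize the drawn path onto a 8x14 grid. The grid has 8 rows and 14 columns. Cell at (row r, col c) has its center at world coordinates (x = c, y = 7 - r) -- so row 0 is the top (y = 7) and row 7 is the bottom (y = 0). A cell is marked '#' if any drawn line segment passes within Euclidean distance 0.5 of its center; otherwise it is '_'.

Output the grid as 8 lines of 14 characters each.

Segment 0: (8,6) -> (5,6)
Segment 1: (5,6) -> (0,6)
Segment 2: (0,6) -> (3,6)
Segment 3: (3,6) -> (7,6)
Segment 4: (7,6) -> (9,6)
Segment 5: (9,6) -> (13,6)

Answer: ______________
##############
______________
______________
______________
______________
______________
______________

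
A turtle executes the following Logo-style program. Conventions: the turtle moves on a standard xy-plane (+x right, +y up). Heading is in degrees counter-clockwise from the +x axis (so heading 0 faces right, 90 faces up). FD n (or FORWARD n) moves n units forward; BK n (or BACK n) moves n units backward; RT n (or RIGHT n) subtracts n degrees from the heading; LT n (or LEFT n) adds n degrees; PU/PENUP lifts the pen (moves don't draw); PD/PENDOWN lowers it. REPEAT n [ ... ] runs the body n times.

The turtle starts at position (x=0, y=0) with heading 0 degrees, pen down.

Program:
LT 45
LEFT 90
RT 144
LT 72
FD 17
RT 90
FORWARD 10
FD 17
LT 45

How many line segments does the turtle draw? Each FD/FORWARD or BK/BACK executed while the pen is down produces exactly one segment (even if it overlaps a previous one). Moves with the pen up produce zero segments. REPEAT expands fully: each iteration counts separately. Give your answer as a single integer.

Answer: 3

Derivation:
Executing turtle program step by step:
Start: pos=(0,0), heading=0, pen down
LT 45: heading 0 -> 45
LT 90: heading 45 -> 135
RT 144: heading 135 -> 351
LT 72: heading 351 -> 63
FD 17: (0,0) -> (7.718,15.147) [heading=63, draw]
RT 90: heading 63 -> 333
FD 10: (7.718,15.147) -> (16.628,10.607) [heading=333, draw]
FD 17: (16.628,10.607) -> (31.775,2.889) [heading=333, draw]
LT 45: heading 333 -> 18
Final: pos=(31.775,2.889), heading=18, 3 segment(s) drawn
Segments drawn: 3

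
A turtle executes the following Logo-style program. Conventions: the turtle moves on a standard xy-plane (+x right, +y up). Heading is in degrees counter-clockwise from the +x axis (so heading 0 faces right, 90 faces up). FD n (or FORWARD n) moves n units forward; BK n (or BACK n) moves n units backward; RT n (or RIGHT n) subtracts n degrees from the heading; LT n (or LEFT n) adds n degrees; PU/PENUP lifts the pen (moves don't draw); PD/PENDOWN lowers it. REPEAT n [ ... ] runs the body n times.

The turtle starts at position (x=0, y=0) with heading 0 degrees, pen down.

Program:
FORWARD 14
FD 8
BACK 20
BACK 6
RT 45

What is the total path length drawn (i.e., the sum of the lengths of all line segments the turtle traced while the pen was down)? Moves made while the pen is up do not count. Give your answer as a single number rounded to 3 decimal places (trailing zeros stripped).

Answer: 48

Derivation:
Executing turtle program step by step:
Start: pos=(0,0), heading=0, pen down
FD 14: (0,0) -> (14,0) [heading=0, draw]
FD 8: (14,0) -> (22,0) [heading=0, draw]
BK 20: (22,0) -> (2,0) [heading=0, draw]
BK 6: (2,0) -> (-4,0) [heading=0, draw]
RT 45: heading 0 -> 315
Final: pos=(-4,0), heading=315, 4 segment(s) drawn

Segment lengths:
  seg 1: (0,0) -> (14,0), length = 14
  seg 2: (14,0) -> (22,0), length = 8
  seg 3: (22,0) -> (2,0), length = 20
  seg 4: (2,0) -> (-4,0), length = 6
Total = 48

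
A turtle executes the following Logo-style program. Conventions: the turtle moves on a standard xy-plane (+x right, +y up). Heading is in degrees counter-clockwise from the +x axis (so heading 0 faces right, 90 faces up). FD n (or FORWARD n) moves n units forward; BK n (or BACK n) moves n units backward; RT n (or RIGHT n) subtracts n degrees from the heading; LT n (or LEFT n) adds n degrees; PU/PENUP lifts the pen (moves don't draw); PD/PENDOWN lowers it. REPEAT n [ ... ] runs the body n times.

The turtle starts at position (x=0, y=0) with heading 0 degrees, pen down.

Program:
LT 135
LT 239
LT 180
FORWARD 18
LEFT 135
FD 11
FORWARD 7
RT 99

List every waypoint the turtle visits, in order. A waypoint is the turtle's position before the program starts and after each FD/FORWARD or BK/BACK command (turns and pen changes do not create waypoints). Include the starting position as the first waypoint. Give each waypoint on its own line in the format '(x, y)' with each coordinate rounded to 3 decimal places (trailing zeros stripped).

Answer: (0, 0)
(-17.465, -4.355)
(-8.036, -10.02)
(-2.036, -13.625)

Derivation:
Executing turtle program step by step:
Start: pos=(0,0), heading=0, pen down
LT 135: heading 0 -> 135
LT 239: heading 135 -> 14
LT 180: heading 14 -> 194
FD 18: (0,0) -> (-17.465,-4.355) [heading=194, draw]
LT 135: heading 194 -> 329
FD 11: (-17.465,-4.355) -> (-8.036,-10.02) [heading=329, draw]
FD 7: (-8.036,-10.02) -> (-2.036,-13.625) [heading=329, draw]
RT 99: heading 329 -> 230
Final: pos=(-2.036,-13.625), heading=230, 3 segment(s) drawn
Waypoints (4 total):
(0, 0)
(-17.465, -4.355)
(-8.036, -10.02)
(-2.036, -13.625)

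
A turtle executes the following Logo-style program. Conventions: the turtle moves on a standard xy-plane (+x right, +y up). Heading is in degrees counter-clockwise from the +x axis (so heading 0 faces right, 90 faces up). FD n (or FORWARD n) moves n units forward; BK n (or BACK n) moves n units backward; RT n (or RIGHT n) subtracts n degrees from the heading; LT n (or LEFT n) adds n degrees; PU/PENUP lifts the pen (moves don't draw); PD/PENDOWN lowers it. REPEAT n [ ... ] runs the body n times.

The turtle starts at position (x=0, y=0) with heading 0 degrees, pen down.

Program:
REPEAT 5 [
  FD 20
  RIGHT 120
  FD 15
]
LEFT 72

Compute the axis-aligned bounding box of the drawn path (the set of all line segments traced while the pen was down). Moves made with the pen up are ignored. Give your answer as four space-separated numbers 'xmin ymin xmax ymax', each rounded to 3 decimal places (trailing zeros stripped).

Answer: -15 -30.311 20 0

Derivation:
Executing turtle program step by step:
Start: pos=(0,0), heading=0, pen down
REPEAT 5 [
  -- iteration 1/5 --
  FD 20: (0,0) -> (20,0) [heading=0, draw]
  RT 120: heading 0 -> 240
  FD 15: (20,0) -> (12.5,-12.99) [heading=240, draw]
  -- iteration 2/5 --
  FD 20: (12.5,-12.99) -> (2.5,-30.311) [heading=240, draw]
  RT 120: heading 240 -> 120
  FD 15: (2.5,-30.311) -> (-5,-17.321) [heading=120, draw]
  -- iteration 3/5 --
  FD 20: (-5,-17.321) -> (-15,0) [heading=120, draw]
  RT 120: heading 120 -> 0
  FD 15: (-15,0) -> (0,0) [heading=0, draw]
  -- iteration 4/5 --
  FD 20: (0,0) -> (20,0) [heading=0, draw]
  RT 120: heading 0 -> 240
  FD 15: (20,0) -> (12.5,-12.99) [heading=240, draw]
  -- iteration 5/5 --
  FD 20: (12.5,-12.99) -> (2.5,-30.311) [heading=240, draw]
  RT 120: heading 240 -> 120
  FD 15: (2.5,-30.311) -> (-5,-17.321) [heading=120, draw]
]
LT 72: heading 120 -> 192
Final: pos=(-5,-17.321), heading=192, 10 segment(s) drawn

Segment endpoints: x in {-15, -5, -5, 0, 0, 2.5, 2.5, 12.5, 20, 20}, y in {-30.311, -30.311, -17.321, -17.321, -12.99, -12.99, 0, 0, 0, 0}
xmin=-15, ymin=-30.311, xmax=20, ymax=0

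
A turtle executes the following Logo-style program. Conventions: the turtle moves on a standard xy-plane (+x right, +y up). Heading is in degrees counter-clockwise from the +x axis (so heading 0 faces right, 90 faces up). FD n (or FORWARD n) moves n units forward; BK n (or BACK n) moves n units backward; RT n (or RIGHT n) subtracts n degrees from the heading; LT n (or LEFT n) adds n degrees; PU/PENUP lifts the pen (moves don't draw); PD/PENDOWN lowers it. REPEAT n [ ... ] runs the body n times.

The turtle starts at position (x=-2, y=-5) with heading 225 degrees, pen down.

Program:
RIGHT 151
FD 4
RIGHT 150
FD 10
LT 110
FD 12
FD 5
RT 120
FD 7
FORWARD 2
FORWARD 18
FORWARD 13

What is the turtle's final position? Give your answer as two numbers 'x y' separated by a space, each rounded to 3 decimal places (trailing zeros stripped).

Executing turtle program step by step:
Start: pos=(-2,-5), heading=225, pen down
RT 151: heading 225 -> 74
FD 4: (-2,-5) -> (-0.897,-1.155) [heading=74, draw]
RT 150: heading 74 -> 284
FD 10: (-0.897,-1.155) -> (1.522,-10.858) [heading=284, draw]
LT 110: heading 284 -> 34
FD 12: (1.522,-10.858) -> (11.47,-4.148) [heading=34, draw]
FD 5: (11.47,-4.148) -> (15.615,-1.352) [heading=34, draw]
RT 120: heading 34 -> 274
FD 7: (15.615,-1.352) -> (16.104,-8.335) [heading=274, draw]
FD 2: (16.104,-8.335) -> (16.243,-10.33) [heading=274, draw]
FD 18: (16.243,-10.33) -> (17.499,-28.286) [heading=274, draw]
FD 13: (17.499,-28.286) -> (18.406,-41.254) [heading=274, draw]
Final: pos=(18.406,-41.254), heading=274, 8 segment(s) drawn

Answer: 18.406 -41.254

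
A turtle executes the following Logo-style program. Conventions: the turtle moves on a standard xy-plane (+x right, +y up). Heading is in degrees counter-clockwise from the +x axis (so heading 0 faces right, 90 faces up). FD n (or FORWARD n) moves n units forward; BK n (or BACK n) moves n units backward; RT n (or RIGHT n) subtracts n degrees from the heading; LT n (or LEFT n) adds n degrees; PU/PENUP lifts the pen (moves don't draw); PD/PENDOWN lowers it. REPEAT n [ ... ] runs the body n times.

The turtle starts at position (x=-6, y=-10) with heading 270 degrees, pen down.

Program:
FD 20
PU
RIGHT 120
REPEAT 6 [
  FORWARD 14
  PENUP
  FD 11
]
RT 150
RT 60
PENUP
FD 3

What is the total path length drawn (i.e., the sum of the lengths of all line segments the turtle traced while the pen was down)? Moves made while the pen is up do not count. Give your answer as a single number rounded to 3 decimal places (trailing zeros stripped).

Executing turtle program step by step:
Start: pos=(-6,-10), heading=270, pen down
FD 20: (-6,-10) -> (-6,-30) [heading=270, draw]
PU: pen up
RT 120: heading 270 -> 150
REPEAT 6 [
  -- iteration 1/6 --
  FD 14: (-6,-30) -> (-18.124,-23) [heading=150, move]
  PU: pen up
  FD 11: (-18.124,-23) -> (-27.651,-17.5) [heading=150, move]
  -- iteration 2/6 --
  FD 14: (-27.651,-17.5) -> (-39.775,-10.5) [heading=150, move]
  PU: pen up
  FD 11: (-39.775,-10.5) -> (-49.301,-5) [heading=150, move]
  -- iteration 3/6 --
  FD 14: (-49.301,-5) -> (-61.426,2) [heading=150, move]
  PU: pen up
  FD 11: (-61.426,2) -> (-70.952,7.5) [heading=150, move]
  -- iteration 4/6 --
  FD 14: (-70.952,7.5) -> (-83.076,14.5) [heading=150, move]
  PU: pen up
  FD 11: (-83.076,14.5) -> (-92.603,20) [heading=150, move]
  -- iteration 5/6 --
  FD 14: (-92.603,20) -> (-104.727,27) [heading=150, move]
  PU: pen up
  FD 11: (-104.727,27) -> (-114.253,32.5) [heading=150, move]
  -- iteration 6/6 --
  FD 14: (-114.253,32.5) -> (-126.378,39.5) [heading=150, move]
  PU: pen up
  FD 11: (-126.378,39.5) -> (-135.904,45) [heading=150, move]
]
RT 150: heading 150 -> 0
RT 60: heading 0 -> 300
PU: pen up
FD 3: (-135.904,45) -> (-134.404,42.402) [heading=300, move]
Final: pos=(-134.404,42.402), heading=300, 1 segment(s) drawn

Segment lengths:
  seg 1: (-6,-10) -> (-6,-30), length = 20
Total = 20

Answer: 20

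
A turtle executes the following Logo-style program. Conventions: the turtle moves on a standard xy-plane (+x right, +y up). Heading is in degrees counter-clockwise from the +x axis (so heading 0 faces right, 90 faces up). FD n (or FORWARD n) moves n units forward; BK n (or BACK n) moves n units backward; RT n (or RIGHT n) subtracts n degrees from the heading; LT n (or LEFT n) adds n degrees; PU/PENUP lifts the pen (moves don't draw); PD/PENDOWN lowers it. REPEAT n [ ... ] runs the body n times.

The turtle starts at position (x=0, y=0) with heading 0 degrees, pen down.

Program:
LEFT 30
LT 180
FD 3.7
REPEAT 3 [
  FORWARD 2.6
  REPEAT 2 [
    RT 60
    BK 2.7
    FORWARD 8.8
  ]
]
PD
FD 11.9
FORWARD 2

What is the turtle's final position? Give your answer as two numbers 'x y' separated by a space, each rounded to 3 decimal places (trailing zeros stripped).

Executing turtle program step by step:
Start: pos=(0,0), heading=0, pen down
LT 30: heading 0 -> 30
LT 180: heading 30 -> 210
FD 3.7: (0,0) -> (-3.204,-1.85) [heading=210, draw]
REPEAT 3 [
  -- iteration 1/3 --
  FD 2.6: (-3.204,-1.85) -> (-5.456,-3.15) [heading=210, draw]
  REPEAT 2 [
    -- iteration 1/2 --
    RT 60: heading 210 -> 150
    BK 2.7: (-5.456,-3.15) -> (-3.118,-4.5) [heading=150, draw]
    FD 8.8: (-3.118,-4.5) -> (-10.739,-0.1) [heading=150, draw]
    -- iteration 2/2 --
    RT 60: heading 150 -> 90
    BK 2.7: (-10.739,-0.1) -> (-10.739,-2.8) [heading=90, draw]
    FD 8.8: (-10.739,-2.8) -> (-10.739,6) [heading=90, draw]
  ]
  -- iteration 2/3 --
  FD 2.6: (-10.739,6) -> (-10.739,8.6) [heading=90, draw]
  REPEAT 2 [
    -- iteration 1/2 --
    RT 60: heading 90 -> 30
    BK 2.7: (-10.739,8.6) -> (-13.077,7.25) [heading=30, draw]
    FD 8.8: (-13.077,7.25) -> (-5.456,11.65) [heading=30, draw]
    -- iteration 2/2 --
    RT 60: heading 30 -> 330
    BK 2.7: (-5.456,11.65) -> (-7.794,13) [heading=330, draw]
    FD 8.8: (-7.794,13) -> (-0.173,8.6) [heading=330, draw]
  ]
  -- iteration 3/3 --
  FD 2.6: (-0.173,8.6) -> (2.078,7.3) [heading=330, draw]
  REPEAT 2 [
    -- iteration 1/2 --
    RT 60: heading 330 -> 270
    BK 2.7: (2.078,7.3) -> (2.078,10) [heading=270, draw]
    FD 8.8: (2.078,10) -> (2.078,1.2) [heading=270, draw]
    -- iteration 2/2 --
    RT 60: heading 270 -> 210
    BK 2.7: (2.078,1.2) -> (4.417,2.55) [heading=210, draw]
    FD 8.8: (4.417,2.55) -> (-3.204,-1.85) [heading=210, draw]
  ]
]
PD: pen down
FD 11.9: (-3.204,-1.85) -> (-13.51,-7.8) [heading=210, draw]
FD 2: (-13.51,-7.8) -> (-15.242,-8.8) [heading=210, draw]
Final: pos=(-15.242,-8.8), heading=210, 18 segment(s) drawn

Answer: -15.242 -8.8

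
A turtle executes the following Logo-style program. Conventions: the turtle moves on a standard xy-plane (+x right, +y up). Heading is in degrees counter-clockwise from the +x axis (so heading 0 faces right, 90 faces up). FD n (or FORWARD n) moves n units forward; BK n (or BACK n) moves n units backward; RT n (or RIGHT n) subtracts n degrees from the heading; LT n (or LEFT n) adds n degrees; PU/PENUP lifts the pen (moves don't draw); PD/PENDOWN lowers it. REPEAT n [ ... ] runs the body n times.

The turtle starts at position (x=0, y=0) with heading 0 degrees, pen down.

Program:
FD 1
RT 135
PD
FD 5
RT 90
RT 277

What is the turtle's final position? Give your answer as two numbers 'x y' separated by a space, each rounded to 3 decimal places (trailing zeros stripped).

Executing turtle program step by step:
Start: pos=(0,0), heading=0, pen down
FD 1: (0,0) -> (1,0) [heading=0, draw]
RT 135: heading 0 -> 225
PD: pen down
FD 5: (1,0) -> (-2.536,-3.536) [heading=225, draw]
RT 90: heading 225 -> 135
RT 277: heading 135 -> 218
Final: pos=(-2.536,-3.536), heading=218, 2 segment(s) drawn

Answer: -2.536 -3.536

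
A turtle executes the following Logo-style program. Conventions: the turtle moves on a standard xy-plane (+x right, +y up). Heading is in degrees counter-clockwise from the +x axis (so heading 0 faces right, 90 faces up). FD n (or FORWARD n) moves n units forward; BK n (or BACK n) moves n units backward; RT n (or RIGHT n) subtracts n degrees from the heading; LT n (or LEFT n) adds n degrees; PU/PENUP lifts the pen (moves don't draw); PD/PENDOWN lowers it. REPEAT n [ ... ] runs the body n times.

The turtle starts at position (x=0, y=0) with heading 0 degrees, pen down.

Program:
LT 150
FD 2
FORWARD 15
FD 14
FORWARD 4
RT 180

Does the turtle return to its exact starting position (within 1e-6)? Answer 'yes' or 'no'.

Answer: no

Derivation:
Executing turtle program step by step:
Start: pos=(0,0), heading=0, pen down
LT 150: heading 0 -> 150
FD 2: (0,0) -> (-1.732,1) [heading=150, draw]
FD 15: (-1.732,1) -> (-14.722,8.5) [heading=150, draw]
FD 14: (-14.722,8.5) -> (-26.847,15.5) [heading=150, draw]
FD 4: (-26.847,15.5) -> (-30.311,17.5) [heading=150, draw]
RT 180: heading 150 -> 330
Final: pos=(-30.311,17.5), heading=330, 4 segment(s) drawn

Start position: (0, 0)
Final position: (-30.311, 17.5)
Distance = 35; >= 1e-6 -> NOT closed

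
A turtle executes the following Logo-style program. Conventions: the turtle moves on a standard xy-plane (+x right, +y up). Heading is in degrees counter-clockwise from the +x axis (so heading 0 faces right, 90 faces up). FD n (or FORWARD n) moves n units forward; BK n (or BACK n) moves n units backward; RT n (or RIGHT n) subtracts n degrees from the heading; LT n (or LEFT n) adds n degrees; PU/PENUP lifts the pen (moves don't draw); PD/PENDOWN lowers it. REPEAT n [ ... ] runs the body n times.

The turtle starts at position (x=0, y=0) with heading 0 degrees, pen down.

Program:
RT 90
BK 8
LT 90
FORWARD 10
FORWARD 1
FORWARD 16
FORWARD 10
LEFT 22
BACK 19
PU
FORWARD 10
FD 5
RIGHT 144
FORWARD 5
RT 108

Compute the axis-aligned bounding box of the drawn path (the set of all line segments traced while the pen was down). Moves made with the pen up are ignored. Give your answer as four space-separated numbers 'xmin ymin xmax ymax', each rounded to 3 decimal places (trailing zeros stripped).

Answer: 0 0 37 8

Derivation:
Executing turtle program step by step:
Start: pos=(0,0), heading=0, pen down
RT 90: heading 0 -> 270
BK 8: (0,0) -> (0,8) [heading=270, draw]
LT 90: heading 270 -> 0
FD 10: (0,8) -> (10,8) [heading=0, draw]
FD 1: (10,8) -> (11,8) [heading=0, draw]
FD 16: (11,8) -> (27,8) [heading=0, draw]
FD 10: (27,8) -> (37,8) [heading=0, draw]
LT 22: heading 0 -> 22
BK 19: (37,8) -> (19.384,0.882) [heading=22, draw]
PU: pen up
FD 10: (19.384,0.882) -> (28.655,4.629) [heading=22, move]
FD 5: (28.655,4.629) -> (33.291,6.502) [heading=22, move]
RT 144: heading 22 -> 238
FD 5: (33.291,6.502) -> (30.642,2.261) [heading=238, move]
RT 108: heading 238 -> 130
Final: pos=(30.642,2.261), heading=130, 6 segment(s) drawn

Segment endpoints: x in {0, 0, 10, 11, 19.384, 27, 37}, y in {0, 0.882, 8}
xmin=0, ymin=0, xmax=37, ymax=8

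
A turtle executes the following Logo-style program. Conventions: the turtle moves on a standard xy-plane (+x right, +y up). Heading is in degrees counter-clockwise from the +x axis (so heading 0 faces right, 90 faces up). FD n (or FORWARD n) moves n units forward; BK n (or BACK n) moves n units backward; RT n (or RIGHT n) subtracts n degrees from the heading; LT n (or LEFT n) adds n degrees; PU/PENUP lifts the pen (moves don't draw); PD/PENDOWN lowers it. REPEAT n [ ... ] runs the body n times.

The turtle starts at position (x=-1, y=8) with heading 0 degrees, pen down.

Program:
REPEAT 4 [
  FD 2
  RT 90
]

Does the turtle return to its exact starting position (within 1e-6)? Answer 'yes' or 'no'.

Answer: yes

Derivation:
Executing turtle program step by step:
Start: pos=(-1,8), heading=0, pen down
REPEAT 4 [
  -- iteration 1/4 --
  FD 2: (-1,8) -> (1,8) [heading=0, draw]
  RT 90: heading 0 -> 270
  -- iteration 2/4 --
  FD 2: (1,8) -> (1,6) [heading=270, draw]
  RT 90: heading 270 -> 180
  -- iteration 3/4 --
  FD 2: (1,6) -> (-1,6) [heading=180, draw]
  RT 90: heading 180 -> 90
  -- iteration 4/4 --
  FD 2: (-1,6) -> (-1,8) [heading=90, draw]
  RT 90: heading 90 -> 0
]
Final: pos=(-1,8), heading=0, 4 segment(s) drawn

Start position: (-1, 8)
Final position: (-1, 8)
Distance = 0; < 1e-6 -> CLOSED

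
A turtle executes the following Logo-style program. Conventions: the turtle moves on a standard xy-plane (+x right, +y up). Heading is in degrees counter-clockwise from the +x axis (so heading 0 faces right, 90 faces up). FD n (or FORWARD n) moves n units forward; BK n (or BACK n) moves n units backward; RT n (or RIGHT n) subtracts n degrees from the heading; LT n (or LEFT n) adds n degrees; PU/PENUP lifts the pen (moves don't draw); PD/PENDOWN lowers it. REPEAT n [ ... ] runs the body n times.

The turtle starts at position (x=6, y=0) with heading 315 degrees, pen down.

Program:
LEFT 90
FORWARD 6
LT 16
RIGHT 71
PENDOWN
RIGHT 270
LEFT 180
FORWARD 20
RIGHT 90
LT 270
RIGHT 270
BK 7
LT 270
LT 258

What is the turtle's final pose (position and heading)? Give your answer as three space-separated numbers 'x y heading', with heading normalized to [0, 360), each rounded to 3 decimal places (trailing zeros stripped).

Answer: 13.663 -16.669 338

Derivation:
Executing turtle program step by step:
Start: pos=(6,0), heading=315, pen down
LT 90: heading 315 -> 45
FD 6: (6,0) -> (10.243,4.243) [heading=45, draw]
LT 16: heading 45 -> 61
RT 71: heading 61 -> 350
PD: pen down
RT 270: heading 350 -> 80
LT 180: heading 80 -> 260
FD 20: (10.243,4.243) -> (6.77,-15.454) [heading=260, draw]
RT 90: heading 260 -> 170
LT 270: heading 170 -> 80
RT 270: heading 80 -> 170
BK 7: (6.77,-15.454) -> (13.663,-16.669) [heading=170, draw]
LT 270: heading 170 -> 80
LT 258: heading 80 -> 338
Final: pos=(13.663,-16.669), heading=338, 3 segment(s) drawn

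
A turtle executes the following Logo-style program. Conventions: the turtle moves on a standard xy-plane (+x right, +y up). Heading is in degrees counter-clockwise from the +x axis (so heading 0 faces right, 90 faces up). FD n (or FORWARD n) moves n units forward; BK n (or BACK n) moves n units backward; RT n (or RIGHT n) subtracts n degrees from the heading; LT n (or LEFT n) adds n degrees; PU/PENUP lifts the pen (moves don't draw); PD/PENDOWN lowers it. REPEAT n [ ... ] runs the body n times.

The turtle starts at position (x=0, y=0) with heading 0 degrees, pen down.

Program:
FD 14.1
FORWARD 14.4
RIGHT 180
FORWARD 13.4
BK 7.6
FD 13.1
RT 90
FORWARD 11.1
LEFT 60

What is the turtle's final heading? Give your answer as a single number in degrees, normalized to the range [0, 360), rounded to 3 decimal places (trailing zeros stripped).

Executing turtle program step by step:
Start: pos=(0,0), heading=0, pen down
FD 14.1: (0,0) -> (14.1,0) [heading=0, draw]
FD 14.4: (14.1,0) -> (28.5,0) [heading=0, draw]
RT 180: heading 0 -> 180
FD 13.4: (28.5,0) -> (15.1,0) [heading=180, draw]
BK 7.6: (15.1,0) -> (22.7,0) [heading=180, draw]
FD 13.1: (22.7,0) -> (9.6,0) [heading=180, draw]
RT 90: heading 180 -> 90
FD 11.1: (9.6,0) -> (9.6,11.1) [heading=90, draw]
LT 60: heading 90 -> 150
Final: pos=(9.6,11.1), heading=150, 6 segment(s) drawn

Answer: 150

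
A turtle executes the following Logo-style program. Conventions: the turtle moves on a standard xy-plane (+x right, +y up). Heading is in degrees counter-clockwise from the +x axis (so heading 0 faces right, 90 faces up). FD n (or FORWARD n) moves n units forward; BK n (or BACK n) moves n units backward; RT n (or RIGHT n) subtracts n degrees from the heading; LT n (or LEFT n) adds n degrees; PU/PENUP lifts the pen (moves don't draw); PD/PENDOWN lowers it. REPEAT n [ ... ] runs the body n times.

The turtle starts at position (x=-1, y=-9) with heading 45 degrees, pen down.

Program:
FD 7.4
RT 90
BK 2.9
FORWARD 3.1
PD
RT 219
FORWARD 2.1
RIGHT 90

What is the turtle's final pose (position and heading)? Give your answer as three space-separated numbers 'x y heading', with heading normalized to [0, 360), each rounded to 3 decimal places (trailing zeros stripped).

Answer: 4.155 -1.82 6

Derivation:
Executing turtle program step by step:
Start: pos=(-1,-9), heading=45, pen down
FD 7.4: (-1,-9) -> (4.233,-3.767) [heading=45, draw]
RT 90: heading 45 -> 315
BK 2.9: (4.233,-3.767) -> (2.182,-1.717) [heading=315, draw]
FD 3.1: (2.182,-1.717) -> (4.374,-3.909) [heading=315, draw]
PD: pen down
RT 219: heading 315 -> 96
FD 2.1: (4.374,-3.909) -> (4.155,-1.82) [heading=96, draw]
RT 90: heading 96 -> 6
Final: pos=(4.155,-1.82), heading=6, 4 segment(s) drawn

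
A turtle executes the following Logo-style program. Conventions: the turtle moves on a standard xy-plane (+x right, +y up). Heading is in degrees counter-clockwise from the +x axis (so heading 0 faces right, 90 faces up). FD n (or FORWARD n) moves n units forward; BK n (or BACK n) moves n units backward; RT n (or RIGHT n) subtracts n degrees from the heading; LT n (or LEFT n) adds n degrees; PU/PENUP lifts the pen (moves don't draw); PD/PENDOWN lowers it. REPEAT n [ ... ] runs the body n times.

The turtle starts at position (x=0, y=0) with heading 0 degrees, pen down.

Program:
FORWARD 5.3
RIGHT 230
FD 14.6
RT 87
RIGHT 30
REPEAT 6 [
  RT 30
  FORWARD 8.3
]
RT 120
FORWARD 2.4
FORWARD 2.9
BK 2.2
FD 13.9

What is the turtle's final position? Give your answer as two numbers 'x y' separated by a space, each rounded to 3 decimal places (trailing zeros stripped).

Answer: -0.234 -4.608

Derivation:
Executing turtle program step by step:
Start: pos=(0,0), heading=0, pen down
FD 5.3: (0,0) -> (5.3,0) [heading=0, draw]
RT 230: heading 0 -> 130
FD 14.6: (5.3,0) -> (-4.085,11.184) [heading=130, draw]
RT 87: heading 130 -> 43
RT 30: heading 43 -> 13
REPEAT 6 [
  -- iteration 1/6 --
  RT 30: heading 13 -> 343
  FD 8.3: (-4.085,11.184) -> (3.853,8.758) [heading=343, draw]
  -- iteration 2/6 --
  RT 30: heading 343 -> 313
  FD 8.3: (3.853,8.758) -> (9.513,2.687) [heading=313, draw]
  -- iteration 3/6 --
  RT 30: heading 313 -> 283
  FD 8.3: (9.513,2.687) -> (11.38,-5.4) [heading=283, draw]
  -- iteration 4/6 --
  RT 30: heading 283 -> 253
  FD 8.3: (11.38,-5.4) -> (8.954,-13.337) [heading=253, draw]
  -- iteration 5/6 --
  RT 30: heading 253 -> 223
  FD 8.3: (8.954,-13.337) -> (2.883,-18.998) [heading=223, draw]
  -- iteration 6/6 --
  RT 30: heading 223 -> 193
  FD 8.3: (2.883,-18.998) -> (-5.204,-20.865) [heading=193, draw]
]
RT 120: heading 193 -> 73
FD 2.4: (-5.204,-20.865) -> (-4.502,-18.57) [heading=73, draw]
FD 2.9: (-4.502,-18.57) -> (-3.654,-15.797) [heading=73, draw]
BK 2.2: (-3.654,-15.797) -> (-4.298,-17.9) [heading=73, draw]
FD 13.9: (-4.298,-17.9) -> (-0.234,-4.608) [heading=73, draw]
Final: pos=(-0.234,-4.608), heading=73, 12 segment(s) drawn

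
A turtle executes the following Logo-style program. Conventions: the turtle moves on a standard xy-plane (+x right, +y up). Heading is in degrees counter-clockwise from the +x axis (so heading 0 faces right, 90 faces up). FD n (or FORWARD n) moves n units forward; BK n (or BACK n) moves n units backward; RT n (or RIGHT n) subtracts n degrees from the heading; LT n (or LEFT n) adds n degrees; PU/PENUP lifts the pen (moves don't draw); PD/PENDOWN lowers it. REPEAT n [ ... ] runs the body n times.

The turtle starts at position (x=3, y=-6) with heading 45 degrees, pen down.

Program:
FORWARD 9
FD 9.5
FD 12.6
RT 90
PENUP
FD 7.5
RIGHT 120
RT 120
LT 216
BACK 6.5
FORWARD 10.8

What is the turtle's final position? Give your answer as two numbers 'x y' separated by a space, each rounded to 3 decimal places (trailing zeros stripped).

Executing turtle program step by step:
Start: pos=(3,-6), heading=45, pen down
FD 9: (3,-6) -> (9.364,0.364) [heading=45, draw]
FD 9.5: (9.364,0.364) -> (16.081,7.081) [heading=45, draw]
FD 12.6: (16.081,7.081) -> (24.991,15.991) [heading=45, draw]
RT 90: heading 45 -> 315
PU: pen up
FD 7.5: (24.991,15.991) -> (30.294,10.688) [heading=315, move]
RT 120: heading 315 -> 195
RT 120: heading 195 -> 75
LT 216: heading 75 -> 291
BK 6.5: (30.294,10.688) -> (27.965,16.756) [heading=291, move]
FD 10.8: (27.965,16.756) -> (31.835,6.673) [heading=291, move]
Final: pos=(31.835,6.673), heading=291, 3 segment(s) drawn

Answer: 31.835 6.673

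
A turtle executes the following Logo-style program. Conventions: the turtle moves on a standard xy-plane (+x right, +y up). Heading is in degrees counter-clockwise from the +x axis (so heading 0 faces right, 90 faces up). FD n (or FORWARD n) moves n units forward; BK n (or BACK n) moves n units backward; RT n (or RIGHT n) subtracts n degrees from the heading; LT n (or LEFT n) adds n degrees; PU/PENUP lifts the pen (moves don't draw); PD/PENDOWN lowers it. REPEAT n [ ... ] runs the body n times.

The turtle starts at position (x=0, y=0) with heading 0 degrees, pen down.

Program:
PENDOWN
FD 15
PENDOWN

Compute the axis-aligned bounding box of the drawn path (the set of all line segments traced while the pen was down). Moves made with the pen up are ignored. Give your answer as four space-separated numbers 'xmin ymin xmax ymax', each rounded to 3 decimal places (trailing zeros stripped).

Answer: 0 0 15 0

Derivation:
Executing turtle program step by step:
Start: pos=(0,0), heading=0, pen down
PD: pen down
FD 15: (0,0) -> (15,0) [heading=0, draw]
PD: pen down
Final: pos=(15,0), heading=0, 1 segment(s) drawn

Segment endpoints: x in {0, 15}, y in {0}
xmin=0, ymin=0, xmax=15, ymax=0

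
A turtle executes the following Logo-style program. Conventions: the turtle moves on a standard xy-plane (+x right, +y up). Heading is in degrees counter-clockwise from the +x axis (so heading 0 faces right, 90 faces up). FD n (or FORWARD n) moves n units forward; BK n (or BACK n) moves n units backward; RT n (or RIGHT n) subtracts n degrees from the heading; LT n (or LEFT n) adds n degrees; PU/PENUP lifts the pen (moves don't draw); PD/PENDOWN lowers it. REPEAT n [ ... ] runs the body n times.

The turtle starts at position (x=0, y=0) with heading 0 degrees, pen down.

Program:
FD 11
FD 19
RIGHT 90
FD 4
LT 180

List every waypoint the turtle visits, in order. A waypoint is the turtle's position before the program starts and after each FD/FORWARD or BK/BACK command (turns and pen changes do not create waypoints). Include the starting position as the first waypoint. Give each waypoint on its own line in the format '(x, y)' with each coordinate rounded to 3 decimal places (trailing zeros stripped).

Executing turtle program step by step:
Start: pos=(0,0), heading=0, pen down
FD 11: (0,0) -> (11,0) [heading=0, draw]
FD 19: (11,0) -> (30,0) [heading=0, draw]
RT 90: heading 0 -> 270
FD 4: (30,0) -> (30,-4) [heading=270, draw]
LT 180: heading 270 -> 90
Final: pos=(30,-4), heading=90, 3 segment(s) drawn
Waypoints (4 total):
(0, 0)
(11, 0)
(30, 0)
(30, -4)

Answer: (0, 0)
(11, 0)
(30, 0)
(30, -4)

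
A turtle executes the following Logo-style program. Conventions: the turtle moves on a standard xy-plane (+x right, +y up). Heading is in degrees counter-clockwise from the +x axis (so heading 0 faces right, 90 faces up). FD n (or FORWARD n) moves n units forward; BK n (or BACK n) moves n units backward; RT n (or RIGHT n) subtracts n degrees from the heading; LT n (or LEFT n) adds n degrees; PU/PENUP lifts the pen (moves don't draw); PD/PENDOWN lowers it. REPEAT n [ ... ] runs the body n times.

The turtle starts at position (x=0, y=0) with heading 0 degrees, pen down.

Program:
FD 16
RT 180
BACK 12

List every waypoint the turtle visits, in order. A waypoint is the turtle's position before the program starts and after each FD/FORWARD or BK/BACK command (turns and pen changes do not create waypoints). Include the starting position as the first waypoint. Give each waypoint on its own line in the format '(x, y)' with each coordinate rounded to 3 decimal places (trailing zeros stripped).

Answer: (0, 0)
(16, 0)
(28, 0)

Derivation:
Executing turtle program step by step:
Start: pos=(0,0), heading=0, pen down
FD 16: (0,0) -> (16,0) [heading=0, draw]
RT 180: heading 0 -> 180
BK 12: (16,0) -> (28,0) [heading=180, draw]
Final: pos=(28,0), heading=180, 2 segment(s) drawn
Waypoints (3 total):
(0, 0)
(16, 0)
(28, 0)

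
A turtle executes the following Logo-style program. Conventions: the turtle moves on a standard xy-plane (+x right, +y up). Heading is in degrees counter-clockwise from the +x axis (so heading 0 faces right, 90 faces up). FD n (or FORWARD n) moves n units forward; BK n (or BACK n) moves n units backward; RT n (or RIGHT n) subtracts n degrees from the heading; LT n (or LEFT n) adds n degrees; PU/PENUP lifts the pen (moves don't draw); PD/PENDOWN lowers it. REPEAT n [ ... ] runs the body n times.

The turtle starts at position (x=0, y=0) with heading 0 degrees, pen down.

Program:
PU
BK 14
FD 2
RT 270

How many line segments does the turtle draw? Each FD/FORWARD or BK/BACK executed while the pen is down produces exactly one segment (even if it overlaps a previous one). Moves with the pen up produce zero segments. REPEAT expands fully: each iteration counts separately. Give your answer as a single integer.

Answer: 0

Derivation:
Executing turtle program step by step:
Start: pos=(0,0), heading=0, pen down
PU: pen up
BK 14: (0,0) -> (-14,0) [heading=0, move]
FD 2: (-14,0) -> (-12,0) [heading=0, move]
RT 270: heading 0 -> 90
Final: pos=(-12,0), heading=90, 0 segment(s) drawn
Segments drawn: 0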